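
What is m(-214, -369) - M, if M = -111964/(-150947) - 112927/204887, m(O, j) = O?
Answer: -6624288665845/30927077989 ≈ -214.19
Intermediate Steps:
M = 5893976199/30927077989 (M = -111964*(-1/150947) - 112927*1/204887 = 111964/150947 - 112927/204887 = 5893976199/30927077989 ≈ 0.19058)
m(-214, -369) - M = -214 - 1*5893976199/30927077989 = -214 - 5893976199/30927077989 = -6624288665845/30927077989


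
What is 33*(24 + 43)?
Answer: 2211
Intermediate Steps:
33*(24 + 43) = 33*67 = 2211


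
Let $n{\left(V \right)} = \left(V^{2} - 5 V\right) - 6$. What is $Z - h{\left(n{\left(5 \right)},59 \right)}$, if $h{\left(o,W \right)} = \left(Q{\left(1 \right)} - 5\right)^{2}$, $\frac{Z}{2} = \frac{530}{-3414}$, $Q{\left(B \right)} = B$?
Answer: $- \frac{27842}{1707} \approx -16.31$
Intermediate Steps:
$n{\left(V \right)} = -6 + V^{2} - 5 V$
$Z = - \frac{530}{1707}$ ($Z = 2 \frac{530}{-3414} = 2 \cdot 530 \left(- \frac{1}{3414}\right) = 2 \left(- \frac{265}{1707}\right) = - \frac{530}{1707} \approx -0.31049$)
$h{\left(o,W \right)} = 16$ ($h{\left(o,W \right)} = \left(1 - 5\right)^{2} = \left(-4\right)^{2} = 16$)
$Z - h{\left(n{\left(5 \right)},59 \right)} = - \frac{530}{1707} - 16 = - \frac{27842}{1707}$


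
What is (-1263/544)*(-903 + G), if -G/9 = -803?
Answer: -117459/8 ≈ -14682.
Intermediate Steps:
G = 7227 (G = -9*(-803) = 7227)
(-1263/544)*(-903 + G) = (-1263/544)*(-903 + 7227) = -1263*1/544*6324 = -1263/544*6324 = -117459/8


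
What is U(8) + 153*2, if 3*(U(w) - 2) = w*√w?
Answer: 308 + 16*√2/3 ≈ 315.54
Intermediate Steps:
U(w) = 2 + w^(3/2)/3 (U(w) = 2 + (w*√w)/3 = 2 + w^(3/2)/3)
U(8) + 153*2 = (2 + 8^(3/2)/3) + 153*2 = (2 + (16*√2)/3) + 306 = (2 + 16*√2/3) + 306 = 308 + 16*√2/3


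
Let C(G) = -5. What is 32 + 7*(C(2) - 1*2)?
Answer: -17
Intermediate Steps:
32 + 7*(C(2) - 1*2) = 32 + 7*(-5 - 1*2) = 32 + 7*(-5 - 2) = 32 + 7*(-7) = 32 - 49 = -17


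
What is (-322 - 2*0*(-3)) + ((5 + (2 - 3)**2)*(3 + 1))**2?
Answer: 254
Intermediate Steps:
(-322 - 2*0*(-3)) + ((5 + (2 - 3)**2)*(3 + 1))**2 = (-322 + 0*(-3)) + ((5 + (-1)**2)*4)**2 = (-322 + 0) + ((5 + 1)*4)**2 = -322 + (6*4)**2 = -322 + 24**2 = -322 + 576 = 254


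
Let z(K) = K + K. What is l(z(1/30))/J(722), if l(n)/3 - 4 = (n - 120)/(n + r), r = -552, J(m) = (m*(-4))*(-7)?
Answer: 104745/167368264 ≈ 0.00062584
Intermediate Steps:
J(m) = 28*m (J(m) = -4*m*(-7) = 28*m)
z(K) = 2*K
l(n) = 12 + 3*(-120 + n)/(-552 + n) (l(n) = 12 + 3*((n - 120)/(n - 552)) = 12 + 3*((-120 + n)/(-552 + n)) = 12 + 3*(-120 + n)/(-552 + n))
l(z(1/30))/J(722) = (3*(-2328 + 5*(2/30))/(-552 + 2/30))/((28*722)) = (3*(-2328 + 5*(2*(1/30)))/(-552 + 2*(1/30)))/20216 = (3*(-2328 + 5*(1/15))/(-552 + 1/15))*(1/20216) = (3*(-2328 + 1/3)/(-8279/15))*(1/20216) = (3*(-15/8279)*(-6983/3))*(1/20216) = (104745/8279)*(1/20216) = 104745/167368264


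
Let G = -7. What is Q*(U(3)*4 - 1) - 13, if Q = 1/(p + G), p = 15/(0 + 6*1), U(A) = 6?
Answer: -163/9 ≈ -18.111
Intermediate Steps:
p = 5/2 (p = 15/(0 + 6) = 15/6 = 15*(1/6) = 5/2 ≈ 2.5000)
Q = -2/9 (Q = 1/(5/2 - 7) = 1/(-9/2) = -2/9 ≈ -0.22222)
Q*(U(3)*4 - 1) - 13 = -2*(6*4 - 1)/9 - 13 = -2*(24 - 1)/9 - 13 = -2/9*23 - 13 = -46/9 - 13 = -163/9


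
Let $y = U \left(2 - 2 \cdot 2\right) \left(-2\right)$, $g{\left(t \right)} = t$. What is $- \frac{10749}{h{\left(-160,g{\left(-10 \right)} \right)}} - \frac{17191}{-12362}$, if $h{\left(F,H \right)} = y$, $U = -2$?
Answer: $\frac{66508333}{49448} \approx 1345.0$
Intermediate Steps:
$y = -8$ ($y = - 2 \left(2 - 2 \cdot 2\right) \left(-2\right) = - 2 \left(2 - 4\right) \left(-2\right) = \left(-2\right) \left(-2\right) \left(-2\right) = 4 \left(-2\right) = -8$)
$h{\left(F,H \right)} = -8$
$- \frac{10749}{h{\left(-160,g{\left(-10 \right)} \right)}} - \frac{17191}{-12362} = - \frac{10749}{-8} - \frac{17191}{-12362} = \left(-10749\right) \left(- \frac{1}{8}\right) - - \frac{17191}{12362} = \frac{10749}{8} + \frac{17191}{12362} = \frac{66508333}{49448}$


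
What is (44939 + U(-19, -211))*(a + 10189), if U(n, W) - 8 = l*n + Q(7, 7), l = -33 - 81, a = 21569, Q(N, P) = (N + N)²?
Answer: 1502439222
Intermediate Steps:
Q(N, P) = 4*N² (Q(N, P) = (2*N)² = 4*N²)
l = -114
U(n, W) = 204 - 114*n (U(n, W) = 8 + (-114*n + 4*7²) = 8 + (-114*n + 4*49) = 8 + (-114*n + 196) = 8 + (196 - 114*n) = 204 - 114*n)
(44939 + U(-19, -211))*(a + 10189) = (44939 + (204 - 114*(-19)))*(21569 + 10189) = (44939 + (204 + 2166))*31758 = (44939 + 2370)*31758 = 47309*31758 = 1502439222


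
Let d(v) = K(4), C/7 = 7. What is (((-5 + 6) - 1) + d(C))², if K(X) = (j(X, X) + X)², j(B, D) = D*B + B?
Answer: 331776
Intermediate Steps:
C = 49 (C = 7*7 = 49)
j(B, D) = B + B*D (j(B, D) = B*D + B = B + B*D)
K(X) = (X + X*(1 + X))² (K(X) = (X*(1 + X) + X)² = (X + X*(1 + X))²)
d(v) = 576 (d(v) = 4²*(2 + 4)² = 16*6² = 16*36 = 576)
(((-5 + 6) - 1) + d(C))² = (((-5 + 6) - 1) + 576)² = ((1 - 1) + 576)² = (0 + 576)² = 576² = 331776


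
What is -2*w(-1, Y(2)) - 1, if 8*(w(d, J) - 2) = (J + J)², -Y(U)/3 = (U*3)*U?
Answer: -1301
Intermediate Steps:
Y(U) = -9*U² (Y(U) = -3*U*3*U = -3*3*U*U = -9*U²)
w(d, J) = 2 + J²/2 (w(d, J) = 2 + (J + J)²/8 = 2 + (2*J)²/8 = 2 + (4*J²)/8 = 2 + J²/2)
-2*w(-1, Y(2)) - 1 = -2*(2 + (-9*2²)²/2) - 1 = -2*(2 + (-9*4)²/2) - 1 = -2*(2 + (½)*(-36)²) - 1 = -2*(2 + (½)*1296) - 1 = -2*(2 + 648) - 1 = -2*650 - 1 = -1300 - 1 = -1301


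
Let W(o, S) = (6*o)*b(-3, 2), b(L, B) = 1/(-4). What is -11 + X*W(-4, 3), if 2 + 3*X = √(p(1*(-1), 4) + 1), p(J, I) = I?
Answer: -15 + 2*√5 ≈ -10.528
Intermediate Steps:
b(L, B) = -¼
X = -⅔ + √5/3 (X = -⅔ + √(4 + 1)/3 = -⅔ + √5/3 ≈ 0.078689)
W(o, S) = -3*o/2 (W(o, S) = (6*o)*(-¼) = -3*o/2)
-11 + X*W(-4, 3) = -11 + (-⅔ + √5/3)*(-3/2*(-4)) = -11 + (-⅔ + √5/3)*6 = -11 + (-4 + 2*√5) = -15 + 2*√5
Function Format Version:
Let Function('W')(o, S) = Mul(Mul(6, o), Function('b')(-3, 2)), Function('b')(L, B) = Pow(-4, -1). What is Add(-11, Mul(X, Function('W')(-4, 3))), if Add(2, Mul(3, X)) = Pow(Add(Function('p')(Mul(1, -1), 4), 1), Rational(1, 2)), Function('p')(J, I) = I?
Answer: Add(-15, Mul(2, Pow(5, Rational(1, 2)))) ≈ -10.528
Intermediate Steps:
Function('b')(L, B) = Rational(-1, 4)
X = Add(Rational(-2, 3), Mul(Rational(1, 3), Pow(5, Rational(1, 2)))) (X = Add(Rational(-2, 3), Mul(Rational(1, 3), Pow(Add(4, 1), Rational(1, 2)))) = Add(Rational(-2, 3), Mul(Rational(1, 3), Pow(5, Rational(1, 2)))) ≈ 0.078689)
Function('W')(o, S) = Mul(Rational(-3, 2), o) (Function('W')(o, S) = Mul(Mul(6, o), Rational(-1, 4)) = Mul(Rational(-3, 2), o))
Add(-11, Mul(X, Function('W')(-4, 3))) = Add(-11, Mul(Add(Rational(-2, 3), Mul(Rational(1, 3), Pow(5, Rational(1, 2)))), Mul(Rational(-3, 2), -4))) = Add(-11, Mul(Add(Rational(-2, 3), Mul(Rational(1, 3), Pow(5, Rational(1, 2)))), 6)) = Add(-11, Add(-4, Mul(2, Pow(5, Rational(1, 2))))) = Add(-15, Mul(2, Pow(5, Rational(1, 2))))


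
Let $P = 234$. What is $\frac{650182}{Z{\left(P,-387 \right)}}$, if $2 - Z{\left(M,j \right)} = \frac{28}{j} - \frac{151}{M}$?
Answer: $\frac{2180710428}{9115} \approx 2.3924 \cdot 10^{5}$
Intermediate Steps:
$Z{\left(M,j \right)} = 2 - \frac{28}{j} + \frac{151}{M}$ ($Z{\left(M,j \right)} = 2 - \left(\frac{28}{j} - \frac{151}{M}\right) = 2 - \left(- \frac{151}{M} + \frac{28}{j}\right) = 2 - \frac{28}{j} + \frac{151}{M}$)
$\frac{650182}{Z{\left(P,-387 \right)}} = \frac{650182}{2 - \frac{28}{-387} + \frac{151}{234}} = \frac{650182}{2 - - \frac{28}{387} + 151 \cdot \frac{1}{234}} = \frac{650182}{2 + \frac{28}{387} + \frac{151}{234}} = \frac{650182}{\frac{9115}{3354}} = 650182 \cdot \frac{3354}{9115} = \frac{2180710428}{9115}$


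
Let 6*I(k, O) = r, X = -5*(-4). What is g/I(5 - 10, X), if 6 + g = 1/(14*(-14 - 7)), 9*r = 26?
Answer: -15885/1274 ≈ -12.469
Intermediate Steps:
X = 20
r = 26/9 (r = (⅑)*26 = 26/9 ≈ 2.8889)
I(k, O) = 13/27 (I(k, O) = (⅙)*(26/9) = 13/27)
g = -1765/294 (g = -6 + 1/(14*(-14 - 7)) = -6 + 1/(14*(-21)) = -6 + 1/(-294) = -6 - 1/294 = -1765/294 ≈ -6.0034)
g/I(5 - 10, X) = -1765/(294*13/27) = -1765/294*27/13 = -15885/1274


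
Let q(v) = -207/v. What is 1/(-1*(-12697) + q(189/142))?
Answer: 21/263371 ≈ 7.9735e-5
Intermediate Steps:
1/(-1*(-12697) + q(189/142)) = 1/(-1*(-12697) - 207/(189/142)) = 1/(12697 - 207/(189*(1/142))) = 1/(12697 - 207/189/142) = 1/(12697 - 207*142/189) = 1/(12697 - 3266/21) = 1/(263371/21) = 21/263371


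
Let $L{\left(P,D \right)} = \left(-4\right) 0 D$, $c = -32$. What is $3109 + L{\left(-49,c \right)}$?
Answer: $3109$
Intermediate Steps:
$L{\left(P,D \right)} = 0$ ($L{\left(P,D \right)} = 0 D = 0$)
$3109 + L{\left(-49,c \right)} = 3109 + 0 = 3109$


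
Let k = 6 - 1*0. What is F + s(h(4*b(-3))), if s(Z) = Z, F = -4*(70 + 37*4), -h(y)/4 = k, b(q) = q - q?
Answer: -896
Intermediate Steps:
b(q) = 0
k = 6 (k = 6 + 0 = 6)
h(y) = -24 (h(y) = -4*6 = -24)
F = -872 (F = -4*(70 + 148) = -4*218 = -872)
F + s(h(4*b(-3))) = -872 - 24 = -896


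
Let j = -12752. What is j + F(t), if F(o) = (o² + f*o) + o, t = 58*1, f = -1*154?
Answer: -18262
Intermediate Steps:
f = -154
t = 58
F(o) = o² - 153*o (F(o) = (o² - 154*o) + o = o² - 153*o)
j + F(t) = -12752 + 58*(-153 + 58) = -12752 + 58*(-95) = -12752 - 5510 = -18262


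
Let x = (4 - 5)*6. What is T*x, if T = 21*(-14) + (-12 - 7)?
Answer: 1878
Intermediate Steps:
x = -6 (x = -1*6 = -6)
T = -313 (T = -294 - 19 = -313)
T*x = -313*(-6) = 1878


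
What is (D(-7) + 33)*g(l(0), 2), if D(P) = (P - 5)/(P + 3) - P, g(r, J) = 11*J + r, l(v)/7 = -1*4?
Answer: -258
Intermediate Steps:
l(v) = -28 (l(v) = 7*(-1*4) = 7*(-4) = -28)
g(r, J) = r + 11*J
D(P) = -P + (-5 + P)/(3 + P) (D(P) = (-5 + P)/(3 + P) - P = -P + (-5 + P)/(3 + P))
(D(-7) + 33)*g(l(0), 2) = ((-5 - 1*(-7)² - 2*(-7))/(3 - 7) + 33)*(-28 + 11*2) = ((-5 - 1*49 + 14)/(-4) + 33)*(-28 + 22) = (-(-5 - 49 + 14)/4 + 33)*(-6) = (-¼*(-40) + 33)*(-6) = (10 + 33)*(-6) = 43*(-6) = -258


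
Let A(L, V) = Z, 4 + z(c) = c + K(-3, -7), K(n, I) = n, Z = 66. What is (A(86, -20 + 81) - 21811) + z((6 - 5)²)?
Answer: -21751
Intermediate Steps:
z(c) = -7 + c (z(c) = -4 + (c - 3) = -4 + (-3 + c) = -7 + c)
A(L, V) = 66
(A(86, -20 + 81) - 21811) + z((6 - 5)²) = (66 - 21811) + (-7 + (6 - 5)²) = -21745 + (-7 + 1²) = -21745 + (-7 + 1) = -21745 - 6 = -21751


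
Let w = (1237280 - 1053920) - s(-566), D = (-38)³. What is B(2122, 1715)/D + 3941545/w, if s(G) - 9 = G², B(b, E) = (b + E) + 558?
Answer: -43376518843/1503547672 ≈ -28.849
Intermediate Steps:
B(b, E) = 558 + E + b (B(b, E) = (E + b) + 558 = 558 + E + b)
s(G) = 9 + G²
D = -54872
w = -137005 (w = (1237280 - 1053920) - (9 + (-566)²) = 183360 - (9 + 320356) = 183360 - 1*320365 = 183360 - 320365 = -137005)
B(2122, 1715)/D + 3941545/w = (558 + 1715 + 2122)/(-54872) + 3941545/(-137005) = 4395*(-1/54872) + 3941545*(-1/137005) = -4395/54872 - 788309/27401 = -43376518843/1503547672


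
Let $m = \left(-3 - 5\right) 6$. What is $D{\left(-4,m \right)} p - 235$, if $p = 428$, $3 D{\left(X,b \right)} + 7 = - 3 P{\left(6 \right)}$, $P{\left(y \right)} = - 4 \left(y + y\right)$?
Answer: $\frac{57931}{3} \approx 19310.0$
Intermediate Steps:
$P{\left(y \right)} = - 8 y$ ($P{\left(y \right)} = - 4 \cdot 2 y = - 8 y$)
$m = -48$ ($m = \left(-8\right) 6 = -48$)
$D{\left(X,b \right)} = \frac{137}{3}$ ($D{\left(X,b \right)} = - \frac{7}{3} + \frac{\left(-3\right) \left(\left(-8\right) 6\right)}{3} = - \frac{7}{3} + \frac{\left(-3\right) \left(-48\right)}{3} = - \frac{7}{3} + \frac{1}{3} \cdot 144 = - \frac{7}{3} + 48 = \frac{137}{3}$)
$D{\left(-4,m \right)} p - 235 = \frac{137}{3} \cdot 428 - 235 = \frac{58636}{3} - 235 = \frac{57931}{3}$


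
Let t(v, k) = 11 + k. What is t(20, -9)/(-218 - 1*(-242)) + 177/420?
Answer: 53/105 ≈ 0.50476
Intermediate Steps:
t(20, -9)/(-218 - 1*(-242)) + 177/420 = (11 - 9)/(-218 - 1*(-242)) + 177/420 = 2/(-218 + 242) + 177*(1/420) = 2/24 + 59/140 = 2*(1/24) + 59/140 = 1/12 + 59/140 = 53/105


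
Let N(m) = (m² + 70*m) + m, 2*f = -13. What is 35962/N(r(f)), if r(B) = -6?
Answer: -17981/195 ≈ -92.210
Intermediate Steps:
f = -13/2 (f = (½)*(-13) = -13/2 ≈ -6.5000)
N(m) = m² + 71*m
35962/N(r(f)) = 35962/((-6*(71 - 6))) = 35962/((-6*65)) = 35962/(-390) = 35962*(-1/390) = -17981/195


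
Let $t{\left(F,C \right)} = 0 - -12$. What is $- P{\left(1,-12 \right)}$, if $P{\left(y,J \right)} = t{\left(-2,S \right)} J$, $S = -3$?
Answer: $144$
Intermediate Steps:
$t{\left(F,C \right)} = 12$ ($t{\left(F,C \right)} = 0 + 12 = 12$)
$P{\left(y,J \right)} = 12 J$
$- P{\left(1,-12 \right)} = - 12 \left(-12\right) = \left(-1\right) \left(-144\right) = 144$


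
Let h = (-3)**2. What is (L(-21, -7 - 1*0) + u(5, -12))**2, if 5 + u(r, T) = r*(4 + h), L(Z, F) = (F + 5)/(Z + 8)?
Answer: 611524/169 ≈ 3618.5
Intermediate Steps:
h = 9
L(Z, F) = (5 + F)/(8 + Z)
u(r, T) = -5 + 13*r (u(r, T) = -5 + r*(4 + 9) = -5 + r*13 = -5 + 13*r)
(L(-21, -7 - 1*0) + u(5, -12))**2 = ((5 + (-7 - 1*0))/(8 - 21) + (-5 + 13*5))**2 = ((5 + (-7 + 0))/(-13) + (-5 + 65))**2 = (-(5 - 7)/13 + 60)**2 = (-1/13*(-2) + 60)**2 = (2/13 + 60)**2 = (782/13)**2 = 611524/169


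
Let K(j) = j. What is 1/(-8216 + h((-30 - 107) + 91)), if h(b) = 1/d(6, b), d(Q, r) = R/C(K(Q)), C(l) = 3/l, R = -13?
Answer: -26/213617 ≈ -0.00012171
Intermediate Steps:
d(Q, r) = -13*Q/3
h(b) = -1/26 (h(b) = 1/(-13/3*6) = 1/(-26) = -1/26)
1/(-8216 + h((-30 - 107) + 91)) = 1/(-8216 - 1/26) = 1/(-213617/26) = -26/213617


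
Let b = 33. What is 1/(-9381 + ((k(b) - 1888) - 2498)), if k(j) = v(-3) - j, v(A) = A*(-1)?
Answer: -1/13797 ≈ -7.2479e-5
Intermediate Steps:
v(A) = -A
k(j) = 3 - j (k(j) = -1*(-3) - j = 3 - j)
1/(-9381 + ((k(b) - 1888) - 2498)) = 1/(-9381 + (((3 - 1*33) - 1888) - 2498)) = 1/(-9381 + (((3 - 33) - 1888) - 2498)) = 1/(-9381 + ((-30 - 1888) - 2498)) = 1/(-9381 + (-1918 - 2498)) = 1/(-9381 - 4416) = 1/(-13797) = -1/13797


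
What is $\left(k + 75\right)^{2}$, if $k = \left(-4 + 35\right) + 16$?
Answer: $14884$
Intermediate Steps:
$k = 47$ ($k = 31 + 16 = 47$)
$\left(k + 75\right)^{2} = \left(47 + 75\right)^{2} = 122^{2} = 14884$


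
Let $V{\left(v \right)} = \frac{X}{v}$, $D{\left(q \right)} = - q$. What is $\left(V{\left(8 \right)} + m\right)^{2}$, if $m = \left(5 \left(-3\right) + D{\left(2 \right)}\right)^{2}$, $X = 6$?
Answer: $\frac{1343281}{16} \approx 83955.0$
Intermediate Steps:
$V{\left(v \right)} = \frac{6}{v}$
$m = 289$ ($m = \left(5 \left(-3\right) - 2\right)^{2} = \left(-15 - 2\right)^{2} = \left(-17\right)^{2} = 289$)
$\left(V{\left(8 \right)} + m\right)^{2} = \left(\frac{6}{8} + 289\right)^{2} = \left(6 \cdot \frac{1}{8} + 289\right)^{2} = \left(\frac{3}{4} + 289\right)^{2} = \left(\frac{1159}{4}\right)^{2} = \frac{1343281}{16}$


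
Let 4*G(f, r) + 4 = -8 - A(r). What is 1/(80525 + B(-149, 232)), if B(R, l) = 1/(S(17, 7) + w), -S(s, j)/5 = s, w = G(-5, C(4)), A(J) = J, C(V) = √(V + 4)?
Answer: 1247090499/100421948259577 - √2/100421948259577 ≈ 1.2419e-5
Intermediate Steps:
C(V) = √(4 + V)
G(f, r) = -3 - r/4 (G(f, r) = -1 + (-8 - r)/4 = -1 + (-2 - r/4) = -3 - r/4)
w = -3 - √2/2 (w = -3 - √(4 + 4)/4 = -3 - √2/2 ≈ -3.7071)
S(s, j) = -5*s
B(R, l) = 1/(-88 - √2/2) (B(R, l) = 1/(-5*17 + (-3 - √2/2)) = 1/(-85 + (-3 - √2/2)) = 1/(-88 - √2/2))
1/(80525 + B(-149, 232)) = 1/(80525 + (-176/15487 + √2/15487)) = 1/(1247090499/15487 + √2/15487)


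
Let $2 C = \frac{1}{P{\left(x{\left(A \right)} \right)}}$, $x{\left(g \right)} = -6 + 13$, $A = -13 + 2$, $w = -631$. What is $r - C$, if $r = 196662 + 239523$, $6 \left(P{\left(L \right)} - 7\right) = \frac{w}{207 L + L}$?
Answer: $\frac{26398348017}{60521} \approx 4.3619 \cdot 10^{5}$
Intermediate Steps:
$A = -11$
$x{\left(g \right)} = 7$
$P{\left(L \right)} = 7 - \frac{631}{1248 L}$ ($P{\left(L \right)} = 7 + \frac{\left(-631\right) \frac{1}{207 L + L}}{6} = 7 + \frac{\left(-631\right) \frac{1}{208 L}}{6} = 7 + \frac{\left(- \frac{631}{208}\right) \frac{1}{L}}{6} = 7 - \frac{631}{1248 L}$)
$C = \frac{4368}{60521}$ ($C = \frac{1}{2 \left(7 - \frac{631}{1248 \cdot 7}\right)} = \frac{1}{2 \left(7 - \frac{631}{8736}\right)} = \frac{1}{2 \cdot \frac{60521}{8736}} = \frac{1}{2} \cdot \frac{8736}{60521} = \frac{4368}{60521} \approx 0.072173$)
$r = 436185$
$r - C = 436185 - \frac{4368}{60521} = \frac{26398348017}{60521}$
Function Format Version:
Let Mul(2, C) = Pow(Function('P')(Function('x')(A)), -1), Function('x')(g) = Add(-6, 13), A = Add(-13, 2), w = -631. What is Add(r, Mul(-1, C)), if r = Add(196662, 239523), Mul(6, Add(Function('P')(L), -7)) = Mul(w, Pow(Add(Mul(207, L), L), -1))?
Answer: Rational(26398348017, 60521) ≈ 4.3619e+5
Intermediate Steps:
A = -11
Function('x')(g) = 7
Function('P')(L) = Add(7, Mul(Rational(-631, 1248), Pow(L, -1))) (Function('P')(L) = Add(7, Mul(Rational(1, 6), Mul(-631, Pow(Add(Mul(207, L), L), -1)))) = Add(7, Mul(Rational(1, 6), Mul(-631, Pow(Mul(208, L), -1)))) = Add(7, Mul(Rational(1, 6), Mul(-631, Mul(Rational(1, 208), Pow(L, -1))))) = Add(7, Mul(Rational(1, 6), Mul(Rational(-631, 208), Pow(L, -1)))) = Add(7, Mul(Rational(-631, 1248), Pow(L, -1))))
C = Rational(4368, 60521) (C = Mul(Rational(1, 2), Pow(Add(7, Mul(Rational(-631, 1248), Pow(7, -1))), -1)) = Mul(Rational(1, 2), Pow(Add(7, Mul(Rational(-631, 1248), Rational(1, 7))), -1)) = Mul(Rational(1, 2), Pow(Add(7, Rational(-631, 8736)), -1)) = Mul(Rational(1, 2), Pow(Rational(60521, 8736), -1)) = Mul(Rational(1, 2), Rational(8736, 60521)) = Rational(4368, 60521) ≈ 0.072173)
r = 436185
Add(r, Mul(-1, C)) = Add(436185, Mul(-1, Rational(4368, 60521))) = Add(436185, Rational(-4368, 60521)) = Rational(26398348017, 60521)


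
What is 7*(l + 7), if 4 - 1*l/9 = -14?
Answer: 1183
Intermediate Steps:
l = 162 (l = 36 - 9*(-14) = 36 + 126 = 162)
7*(l + 7) = 7*(162 + 7) = 7*169 = 1183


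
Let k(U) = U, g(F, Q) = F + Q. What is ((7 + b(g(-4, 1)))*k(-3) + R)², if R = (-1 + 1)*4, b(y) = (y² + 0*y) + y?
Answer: 1521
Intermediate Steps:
b(y) = y + y² (b(y) = (y² + 0) + y = y² + y = y + y²)
R = 0 (R = 0*4 = 0)
((7 + b(g(-4, 1)))*k(-3) + R)² = ((7 + (-4 + 1)*(1 + (-4 + 1)))*(-3) + 0)² = ((7 - 3*(1 - 3))*(-3) + 0)² = ((7 - 3*(-2))*(-3) + 0)² = ((7 + 6)*(-3) + 0)² = (13*(-3) + 0)² = (-39 + 0)² = (-39)² = 1521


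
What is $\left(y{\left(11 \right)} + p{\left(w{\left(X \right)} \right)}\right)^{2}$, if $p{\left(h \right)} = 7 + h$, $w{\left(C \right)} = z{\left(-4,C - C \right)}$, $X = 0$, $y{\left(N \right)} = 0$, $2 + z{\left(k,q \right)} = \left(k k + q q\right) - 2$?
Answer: $361$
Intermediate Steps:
$z{\left(k,q \right)} = -4 + k^{2} + q^{2}$ ($z{\left(k,q \right)} = -2 - \left(2 - k k - q q\right) = -2 - \left(2 - k^{2} - q^{2}\right) = -2 + \left(-2 + k^{2} + q^{2}\right) = -4 + k^{2} + q^{2}$)
$w{\left(C \right)} = 12$ ($w{\left(C \right)} = -4 + \left(-4\right)^{2} + \left(C - C\right)^{2} = -4 + 16 + 0^{2} = -4 + 16 + 0 = 12$)
$\left(y{\left(11 \right)} + p{\left(w{\left(X \right)} \right)}\right)^{2} = \left(0 + \left(7 + 12\right)\right)^{2} = \left(0 + 19\right)^{2} = 19^{2} = 361$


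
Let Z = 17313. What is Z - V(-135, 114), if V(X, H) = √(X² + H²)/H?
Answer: 17313 - √3469/38 ≈ 17311.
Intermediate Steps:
V(X, H) = √(H² + X²)/H
Z - V(-135, 114) = 17313 - √(114² + (-135)²)/114 = 17313 - √(12996 + 18225)/114 = 17313 - √31221/114 = 17313 - 3*√3469/114 = 17313 - √3469/38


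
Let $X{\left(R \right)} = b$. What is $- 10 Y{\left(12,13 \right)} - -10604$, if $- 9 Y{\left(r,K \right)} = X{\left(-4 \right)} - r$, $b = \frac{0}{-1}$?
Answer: $\frac{31772}{3} \approx 10591.0$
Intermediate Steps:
$b = 0$ ($b = 0 \left(-1\right) = 0$)
$X{\left(R \right)} = 0$
$Y{\left(r,K \right)} = \frac{r}{9}$ ($Y{\left(r,K \right)} = - \frac{0 - r}{9} = - \frac{\left(-1\right) r}{9} = \frac{r}{9}$)
$- 10 Y{\left(12,13 \right)} - -10604 = - 10 \cdot \frac{1}{9} \cdot 12 - -10604 = \left(-10\right) \frac{4}{3} + 10604 = - \frac{40}{3} + 10604 = \frac{31772}{3}$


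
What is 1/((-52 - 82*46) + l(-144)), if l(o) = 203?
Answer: -1/3621 ≈ -0.00027617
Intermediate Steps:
1/((-52 - 82*46) + l(-144)) = 1/((-52 - 82*46) + 203) = 1/((-52 - 3772) + 203) = 1/(-3824 + 203) = 1/(-3621) = -1/3621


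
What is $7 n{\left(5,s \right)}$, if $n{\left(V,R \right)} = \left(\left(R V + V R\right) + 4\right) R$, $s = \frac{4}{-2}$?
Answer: $224$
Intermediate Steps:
$s = -2$ ($s = 4 \left(- \frac{1}{2}\right) = -2$)
$n{\left(V,R \right)} = R \left(4 + 2 R V\right)$ ($n{\left(V,R \right)} = \left(\left(R V + R V\right) + 4\right) R = \left(2 R V + 4\right) R = \left(4 + 2 R V\right) R = R \left(4 + 2 R V\right)$)
$7 n{\left(5,s \right)} = 7 \cdot 2 \left(-2\right) \left(2 - 10\right) = 7 \cdot 2 \left(-2\right) \left(-8\right) = 7 \cdot 32 = 224$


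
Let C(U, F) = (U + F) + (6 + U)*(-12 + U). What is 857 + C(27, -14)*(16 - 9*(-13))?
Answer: 68421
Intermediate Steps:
C(U, F) = F + U + (-12 + U)*(6 + U) (C(U, F) = (F + U) + (-12 + U)*(6 + U) = F + U + (-12 + U)*(6 + U))
857 + C(27, -14)*(16 - 9*(-13)) = 857 + (-72 - 14 + 27² - 5*27)*(16 - 9*(-13)) = 857 + (-72 - 14 + 729 - 135)*(16 + 117) = 857 + 508*133 = 857 + 67564 = 68421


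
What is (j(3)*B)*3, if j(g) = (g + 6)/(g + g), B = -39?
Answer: -351/2 ≈ -175.50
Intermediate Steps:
j(g) = (6 + g)/(2*g) (j(g) = (6 + g)/((2*g)) = (6 + g)*(1/(2*g)) = (6 + g)/(2*g))
(j(3)*B)*3 = (((½)*(6 + 3)/3)*(-39))*3 = (((½)*(⅓)*9)*(-39))*3 = ((3/2)*(-39))*3 = -117/2*3 = -351/2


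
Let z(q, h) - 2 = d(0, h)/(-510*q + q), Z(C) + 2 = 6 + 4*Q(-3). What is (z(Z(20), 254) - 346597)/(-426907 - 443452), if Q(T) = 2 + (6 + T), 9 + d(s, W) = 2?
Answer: 4234004513/10632305544 ≈ 0.39822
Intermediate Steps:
d(s, W) = -7 (d(s, W) = -9 + 2 = -7)
Q(T) = 8 + T
Z(C) = 24 (Z(C) = -2 + (6 + 4*(8 - 3)) = -2 + (6 + 4*5) = -2 + (6 + 20) = -2 + 26 = 24)
z(q, h) = 2 + 7/(509*q) (z(q, h) = 2 - 7/(-510*q + q) = 2 - 7*(-1/(509*q)) = 2 - (-7)/(509*q) = 2 + 7/(509*q))
(z(Z(20), 254) - 346597)/(-426907 - 443452) = ((2 + (7/509)/24) - 346597)/(-426907 - 443452) = ((2 + (7/509)*(1/24)) - 346597)/(-870359) = ((2 + 7/12216) - 346597)*(-1/870359) = (24439/12216 - 346597)*(-1/870359) = -4234004513/12216*(-1/870359) = 4234004513/10632305544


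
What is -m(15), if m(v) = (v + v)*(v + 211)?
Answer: -6780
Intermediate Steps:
m(v) = 2*v*(211 + v) (m(v) = (2*v)*(211 + v) = 2*v*(211 + v))
-m(15) = -2*15*(211 + 15) = -2*15*226 = -1*6780 = -6780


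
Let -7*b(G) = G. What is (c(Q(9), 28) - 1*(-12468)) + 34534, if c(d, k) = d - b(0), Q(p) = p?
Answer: 47011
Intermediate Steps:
b(G) = -G/7
c(d, k) = d (c(d, k) = d - (-1)*0/7 = d - 1*0 = d + 0 = d)
(c(Q(9), 28) - 1*(-12468)) + 34534 = (9 - 1*(-12468)) + 34534 = (9 + 12468) + 34534 = 12477 + 34534 = 47011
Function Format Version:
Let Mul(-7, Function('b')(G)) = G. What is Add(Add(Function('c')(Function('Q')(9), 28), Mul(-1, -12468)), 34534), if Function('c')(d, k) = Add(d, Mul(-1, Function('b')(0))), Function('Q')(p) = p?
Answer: 47011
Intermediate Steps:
Function('b')(G) = Mul(Rational(-1, 7), G)
Function('c')(d, k) = d (Function('c')(d, k) = Add(d, Mul(-1, Mul(Rational(-1, 7), 0))) = Add(d, Mul(-1, 0)) = Add(d, 0) = d)
Add(Add(Function('c')(Function('Q')(9), 28), Mul(-1, -12468)), 34534) = Add(Add(9, Mul(-1, -12468)), 34534) = Add(Add(9, 12468), 34534) = Add(12477, 34534) = 47011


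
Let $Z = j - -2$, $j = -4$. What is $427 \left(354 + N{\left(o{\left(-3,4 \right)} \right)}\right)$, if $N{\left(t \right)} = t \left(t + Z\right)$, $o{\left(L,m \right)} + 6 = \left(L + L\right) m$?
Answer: $561078$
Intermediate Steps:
$o{\left(L,m \right)} = -6 + 2 L m$ ($o{\left(L,m \right)} = -6 + \left(L + L\right) m = -6 + 2 L m$)
$Z = -2$ ($Z = -4 - -2 = -4 + 2 = -2$)
$N{\left(t \right)} = t \left(-2 + t\right)$ ($N{\left(t \right)} = t \left(t - 2\right) = t \left(-2 + t\right)$)
$427 \left(354 + N{\left(o{\left(-3,4 \right)} \right)}\right) = 427 \left(354 + \left(-6 + 2 \left(-3\right) 4\right) \left(-2 + \left(-6 + 2 \left(-3\right) 4\right)\right)\right) = 427 \left(354 + \left(-6 - 24\right) \left(-2 - 30\right)\right) = 427 \left(354 - 30 \left(-2 - 30\right)\right) = 427 \left(354 - -960\right) = 427 \left(354 + 960\right) = 427 \cdot 1314 = 561078$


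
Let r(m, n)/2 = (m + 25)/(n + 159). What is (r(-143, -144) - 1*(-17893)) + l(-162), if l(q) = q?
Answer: 265729/15 ≈ 17715.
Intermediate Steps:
r(m, n) = 2*(25 + m)/(159 + n) (r(m, n) = 2*((m + 25)/(n + 159)) = 2*((25 + m)/(159 + n)) = 2*(25 + m)/(159 + n))
(r(-143, -144) - 1*(-17893)) + l(-162) = (2*(25 - 143)/(159 - 144) - 1*(-17893)) - 162 = (2*(-118)/15 + 17893) - 162 = (2*(1/15)*(-118) + 17893) - 162 = (-236/15 + 17893) - 162 = 268159/15 - 162 = 265729/15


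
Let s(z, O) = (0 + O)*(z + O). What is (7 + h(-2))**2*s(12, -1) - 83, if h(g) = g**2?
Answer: -1414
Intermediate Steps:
s(z, O) = O*(O + z)
(7 + h(-2))**2*s(12, -1) - 83 = (7 + (-2)**2)**2*(-(-1 + 12)) - 83 = (7 + 4)**2*(-1*11) - 83 = 11**2*(-11) - 83 = 121*(-11) - 83 = -1331 - 83 = -1414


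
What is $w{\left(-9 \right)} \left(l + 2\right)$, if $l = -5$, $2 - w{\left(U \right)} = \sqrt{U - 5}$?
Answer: $-6 + 3 i \sqrt{14} \approx -6.0 + 11.225 i$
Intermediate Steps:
$w{\left(U \right)} = 2 - \sqrt{-5 + U}$ ($w{\left(U \right)} = 2 - \sqrt{U - 5} = 2 - \sqrt{-5 + U}$)
$w{\left(-9 \right)} \left(l + 2\right) = \left(2 - \sqrt{-5 - 9}\right) \left(-5 + 2\right) = \left(2 - \sqrt{-14}\right) \left(-3\right) = \left(2 - i \sqrt{14}\right) \left(-3\right) = -6 + 3 i \sqrt{14}$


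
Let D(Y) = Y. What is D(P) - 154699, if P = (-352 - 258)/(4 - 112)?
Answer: -8353441/54 ≈ -1.5469e+5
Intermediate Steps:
P = 305/54 (P = -610/(-108) = -610*(-1/108) = 305/54 ≈ 5.6481)
D(P) - 154699 = 305/54 - 154699 = -8353441/54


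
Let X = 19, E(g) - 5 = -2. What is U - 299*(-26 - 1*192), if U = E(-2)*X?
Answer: 65239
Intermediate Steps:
E(g) = 3 (E(g) = 5 - 2 = 3)
U = 57 (U = 3*19 = 57)
U - 299*(-26 - 1*192) = 57 - 299*(-26 - 1*192) = 57 - 299*(-26 - 192) = 57 - 299*(-218) = 57 + 65182 = 65239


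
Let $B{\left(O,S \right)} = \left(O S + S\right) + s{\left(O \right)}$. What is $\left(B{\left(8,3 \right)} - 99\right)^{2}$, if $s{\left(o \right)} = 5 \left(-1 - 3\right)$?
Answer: $8464$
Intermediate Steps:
$s{\left(o \right)} = -20$ ($s{\left(o \right)} = 5 \left(-4\right) = -20$)
$B{\left(O,S \right)} = -20 + S + O S$ ($B{\left(O,S \right)} = \left(O S + S\right) - 20 = \left(S + O S\right) - 20 = -20 + S + O S$)
$\left(B{\left(8,3 \right)} - 99\right)^{2} = \left(\left(-20 + 3 + 8 \cdot 3\right) - 99\right)^{2} = \left(\left(-20 + 3 + 24\right) - 99\right)^{2} = \left(7 - 99\right)^{2} = \left(-92\right)^{2} = 8464$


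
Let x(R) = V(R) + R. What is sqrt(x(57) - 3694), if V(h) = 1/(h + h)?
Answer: I*sqrt(47266338)/114 ≈ 60.307*I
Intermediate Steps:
V(h) = 1/(2*h)
x(R) = R + 1/(2*R) (x(R) = 1/(2*R) + R = R + 1/(2*R))
sqrt(x(57) - 3694) = sqrt((57 + (1/2)/57) - 3694) = sqrt((57 + (1/2)*(1/57)) - 3694) = sqrt((57 + 1/114) - 3694) = sqrt(6499/114 - 3694) = sqrt(-414617/114) = I*sqrt(47266338)/114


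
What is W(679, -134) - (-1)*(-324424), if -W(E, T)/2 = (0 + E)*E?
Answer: -1246506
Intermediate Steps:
W(E, T) = -2*E² (W(E, T) = -2*(0 + E)*E = -2*E*E = -2*E²)
W(679, -134) - (-1)*(-324424) = -2*679² - (-1)*(-324424) = -2*461041 - 1*324424 = -922082 - 324424 = -1246506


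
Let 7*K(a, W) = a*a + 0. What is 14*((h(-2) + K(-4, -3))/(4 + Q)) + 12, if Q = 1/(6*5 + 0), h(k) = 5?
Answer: 4512/121 ≈ 37.289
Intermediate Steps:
Q = 1/30 (Q = 1/(30 + 0) = 1/30 ≈ 0.033333)
K(a, W) = a²/7 (K(a, W) = (a*a + 0)/7 = (a² + 0)/7 = a²/7)
14*((h(-2) + K(-4, -3))/(4 + Q)) + 12 = 14*((5 + (⅐)*(-4)²)/(4 + 1/30)) + 12 = 14*((5 + (⅐)*16)/(121/30)) + 12 = 14*((5 + 16/7)*(30/121)) + 12 = 14*((51/7)*(30/121)) + 12 = 14*(1530/847) + 12 = 3060/121 + 12 = 4512/121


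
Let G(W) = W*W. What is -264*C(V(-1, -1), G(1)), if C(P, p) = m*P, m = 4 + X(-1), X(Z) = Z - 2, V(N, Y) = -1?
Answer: 264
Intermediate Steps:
G(W) = W²
X(Z) = -2 + Z
m = 1 (m = 4 + (-2 - 1) = 4 - 3 = 1)
C(P, p) = P (C(P, p) = 1*P = P)
-264*C(V(-1, -1), G(1)) = -264*(-1) = 264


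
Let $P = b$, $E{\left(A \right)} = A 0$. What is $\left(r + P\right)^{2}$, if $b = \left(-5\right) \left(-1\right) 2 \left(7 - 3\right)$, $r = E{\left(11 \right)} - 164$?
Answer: $15376$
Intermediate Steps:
$E{\left(A \right)} = 0$
$r = -164$ ($r = 0 - 164 = -164$)
$b = 40$ ($b = 5 \cdot 2 \cdot 4 = 10 \cdot 4 = 40$)
$P = 40$
$\left(r + P\right)^{2} = \left(-164 + 40\right)^{2} = \left(-124\right)^{2} = 15376$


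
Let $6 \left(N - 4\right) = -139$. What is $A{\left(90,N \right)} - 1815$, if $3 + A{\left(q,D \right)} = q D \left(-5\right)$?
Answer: $6807$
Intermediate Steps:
$N = - \frac{115}{6}$ ($N = 4 + \frac{1}{6} \left(-139\right) = 4 - \frac{139}{6} = - \frac{115}{6} \approx -19.167$)
$A{\left(q,D \right)} = -3 - 5 D q$ ($A{\left(q,D \right)} = -3 + q D \left(-5\right) = -3 + D q \left(-5\right) = -3 - 5 D q$)
$A{\left(90,N \right)} - 1815 = \left(-3 - \left(- \frac{575}{6}\right) 90\right) - 1815 = \left(-3 + 8625\right) - 1815 = 8622 - 1815 = 6807$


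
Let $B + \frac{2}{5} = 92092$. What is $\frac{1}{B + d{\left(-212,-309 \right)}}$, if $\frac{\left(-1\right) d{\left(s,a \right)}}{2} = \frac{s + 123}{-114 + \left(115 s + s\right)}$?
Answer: $\frac{61765}{5688037229} \approx 1.0859 \cdot 10^{-5}$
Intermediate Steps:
$B = \frac{460458}{5}$ ($B = - \frac{2}{5} + 92092 = \frac{460458}{5} \approx 92092.0$)
$d{\left(s,a \right)} = - \frac{2 \left(123 + s\right)}{-114 + 116 s}$ ($d{\left(s,a \right)} = - 2 \frac{s + 123}{-114 + \left(115 s + s\right)} = - 2 \frac{123 + s}{-114 + 116 s} = - \frac{2 \left(123 + s\right)}{-114 + 116 s}$)
$\frac{1}{B + d{\left(-212,-309 \right)}} = \frac{1}{\frac{460458}{5} + \frac{-123 - -212}{-57 + 58 \left(-212\right)}} = \frac{1}{\frac{460458}{5} + \frac{-123 + 212}{-57 - 12296}} = \frac{1}{\frac{460458}{5} + \frac{1}{-12353} \cdot 89} = \frac{1}{\frac{460458}{5} - \frac{89}{12353}} = \frac{1}{\frac{5688037229}{61765}} = \frac{61765}{5688037229}$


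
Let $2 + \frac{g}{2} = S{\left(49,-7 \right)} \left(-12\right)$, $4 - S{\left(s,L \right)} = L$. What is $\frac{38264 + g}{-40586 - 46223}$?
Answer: $- \frac{37996}{86809} \approx -0.4377$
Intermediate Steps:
$S{\left(s,L \right)} = 4 - L$
$g = -268$ ($g = -4 + 2 \left(4 - -7\right) \left(-12\right) = -4 + 2 \left(4 + 7\right) \left(-12\right) = -4 + 2 \cdot 11 \left(-12\right) = -4 + 2 \left(-132\right) = -4 - 264 = -268$)
$\frac{38264 + g}{-40586 - 46223} = \frac{38264 - 268}{-40586 - 46223} = \frac{37996}{-86809} = 37996 \left(- \frac{1}{86809}\right) = - \frac{37996}{86809}$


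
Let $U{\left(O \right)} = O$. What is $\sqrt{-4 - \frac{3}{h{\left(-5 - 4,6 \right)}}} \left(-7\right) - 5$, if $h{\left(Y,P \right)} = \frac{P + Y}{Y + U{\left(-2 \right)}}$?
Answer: $-5 - 7 i \sqrt{15} \approx -5.0 - 27.111 i$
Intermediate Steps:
$h{\left(Y,P \right)} = \frac{P + Y}{-2 + Y}$ ($h{\left(Y,P \right)} = \frac{P + Y}{Y - 2} = \frac{P + Y}{-2 + Y}$)
$\sqrt{-4 - \frac{3}{h{\left(-5 - 4,6 \right)}}} \left(-7\right) - 5 = \sqrt{-4 - \frac{3}{\frac{1}{-2 - 9} \left(6 - 9\right)}} \left(-7\right) - 5 = \sqrt{-4 - \frac{3}{\frac{1}{-11} \left(-3\right)}} \left(-7\right) - 5 = \sqrt{-4 - \frac{3}{\left(- \frac{1}{11}\right) \left(-3\right)}} \left(-7\right) - 5 = \sqrt{-4 - \frac{3}{\frac{3}{11}}} \left(-7\right) - 5 = \sqrt{-4 - 11} \left(-7\right) - 5 = \sqrt{-15} \left(-7\right) - 5 = i \sqrt{15} \left(-7\right) - 5 = - 7 i \sqrt{15} - 5 = -5 - 7 i \sqrt{15}$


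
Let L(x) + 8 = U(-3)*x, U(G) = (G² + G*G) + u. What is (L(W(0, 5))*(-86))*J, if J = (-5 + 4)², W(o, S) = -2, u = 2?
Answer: 4128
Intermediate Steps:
U(G) = 2 + 2*G² (U(G) = (G² + G*G) + 2 = (G² + G²) + 2 = 2*G² + 2 = 2 + 2*G²)
L(x) = -8 + 20*x (L(x) = -8 + (2 + 2*(-3)²)*x = -8 + (2 + 2*9)*x = -8 + (2 + 18)*x = -8 + 20*x)
J = 1 (J = (-1)² = 1)
(L(W(0, 5))*(-86))*J = ((-8 + 20*(-2))*(-86))*1 = ((-8 - 40)*(-86))*1 = -48*(-86)*1 = 4128*1 = 4128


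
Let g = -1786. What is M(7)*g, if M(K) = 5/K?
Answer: -8930/7 ≈ -1275.7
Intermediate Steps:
M(7)*g = (5/7)*(-1786) = -8930/7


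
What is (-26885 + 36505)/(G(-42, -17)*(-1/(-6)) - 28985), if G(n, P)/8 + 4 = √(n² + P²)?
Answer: -836661020/2521307331 - 38480*√2053/2521307331 ≈ -0.33253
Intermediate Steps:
G(n, P) = -32 + 8*√(P² + n²) (G(n, P) = -32 + 8*√(n² + P²) = -32 + 8*√(P² + n²))
(-26885 + 36505)/(G(-42, -17)*(-1/(-6)) - 28985) = (-26885 + 36505)/((-32 + 8*√((-17)² + (-42)²))*(-1/(-6)) - 28985) = 9620/((-32 + 8*√(289 + 1764))*(-1*(-⅙)) - 28985) = 9620/((-32 + 8*√2053)*(⅙) - 28985) = 9620/((-16/3 + 4*√2053/3) - 28985) = 9620/(-86971/3 + 4*√2053/3)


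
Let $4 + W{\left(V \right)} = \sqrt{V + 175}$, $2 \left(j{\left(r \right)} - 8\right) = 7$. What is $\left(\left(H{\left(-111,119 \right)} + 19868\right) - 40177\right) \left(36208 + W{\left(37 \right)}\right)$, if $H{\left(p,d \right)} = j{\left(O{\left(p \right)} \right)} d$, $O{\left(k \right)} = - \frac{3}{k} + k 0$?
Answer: $-685721862 - 37881 \sqrt{53} \approx -6.86 \cdot 10^{8}$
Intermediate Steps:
$O{\left(k \right)} = - \frac{3}{k}$ ($O{\left(k \right)} = - \frac{3}{k} + 0 = - \frac{3}{k}$)
$j{\left(r \right)} = \frac{23}{2}$ ($j{\left(r \right)} = 8 + \frac{1}{2} \cdot 7 = 8 + \frac{7}{2} = \frac{23}{2}$)
$W{\left(V \right)} = -4 + \sqrt{175 + V}$ ($W{\left(V \right)} = -4 + \sqrt{V + 175} = -4 + \sqrt{175 + V}$)
$H{\left(p,d \right)} = \frac{23 d}{2}$
$\left(\left(H{\left(-111,119 \right)} + 19868\right) - 40177\right) \left(36208 + W{\left(37 \right)}\right) = \left(\left(\frac{23}{2} \cdot 119 + 19868\right) - 40177\right) \left(36208 - \left(4 - \sqrt{175 + 37}\right)\right) = \left(\left(\frac{2737}{2} + 19868\right) - 40177\right) \left(36208 - \left(4 - \sqrt{212}\right)\right) = \left(\frac{42473}{2} - 40177\right) \left(36208 - \left(4 - 2 \sqrt{53}\right)\right) = - \frac{37881 \left(36204 + 2 \sqrt{53}\right)}{2} = -685721862 - 37881 \sqrt{53}$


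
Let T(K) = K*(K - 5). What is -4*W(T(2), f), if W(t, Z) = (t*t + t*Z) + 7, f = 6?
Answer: -28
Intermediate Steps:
T(K) = K*(-5 + K)
W(t, Z) = 7 + t² + Z*t (W(t, Z) = (t² + Z*t) + 7 = 7 + t² + Z*t)
-4*W(T(2), f) = -4*(7 + (2*(-5 + 2))² + 6*(2*(-5 + 2))) = -4*(7 + (2*(-3))² + 6*(2*(-3))) = -4*(7 + (-6)² + 6*(-6)) = -4*(7 + 36 - 36) = -4*7 = -28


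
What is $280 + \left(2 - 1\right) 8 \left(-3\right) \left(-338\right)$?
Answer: $8392$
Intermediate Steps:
$280 + \left(2 - 1\right) 8 \left(-3\right) \left(-338\right) = 280 + 1 \cdot 8 \left(-3\right) \left(-338\right) = 280 + 8 \left(-3\right) \left(-338\right) = 280 - -8112 = 280 + 8112 = 8392$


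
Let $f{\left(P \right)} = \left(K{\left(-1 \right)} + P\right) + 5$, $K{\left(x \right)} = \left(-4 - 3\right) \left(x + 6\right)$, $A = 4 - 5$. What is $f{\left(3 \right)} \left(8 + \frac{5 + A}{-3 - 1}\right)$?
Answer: $-189$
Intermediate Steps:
$A = -1$ ($A = 4 - 5 = -1$)
$K{\left(x \right)} = -42 - 7 x$ ($K{\left(x \right)} = - 7 \left(6 + x\right) = -42 - 7 x$)
$f{\left(P \right)} = -30 + P$ ($f{\left(P \right)} = \left(\left(-42 - -7\right) + P\right) + 5 = \left(\left(-42 + 7\right) + P\right) + 5 = \left(-35 + P\right) + 5 = -30 + P$)
$f{\left(3 \right)} \left(8 + \frac{5 + A}{-3 - 1}\right) = \left(-30 + 3\right) \left(8 + \frac{5 - 1}{-3 - 1}\right) = - 27 \left(8 + \frac{4}{-4}\right) = - 27 \left(8 + 4 \left(- \frac{1}{4}\right)\right) = - 27 \left(8 - 1\right) = \left(-27\right) 7 = -189$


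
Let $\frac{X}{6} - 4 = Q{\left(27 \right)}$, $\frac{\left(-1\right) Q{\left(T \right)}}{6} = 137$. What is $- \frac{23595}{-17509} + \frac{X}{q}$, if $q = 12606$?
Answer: $\frac{35250733}{36786409} \approx 0.95825$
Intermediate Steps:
$Q{\left(T \right)} = -822$ ($Q{\left(T \right)} = \left(-6\right) 137 = -822$)
$X = -4908$ ($X = 24 + 6 \left(-822\right) = 24 - 4932 = -4908$)
$- \frac{23595}{-17509} + \frac{X}{q} = - \frac{23595}{-17509} - \frac{4908}{12606} = \left(-23595\right) \left(- \frac{1}{17509}\right) - \frac{818}{2101} = \frac{23595}{17509} - \frac{818}{2101} = \frac{35250733}{36786409}$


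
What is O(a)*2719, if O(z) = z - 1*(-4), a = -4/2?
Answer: 5438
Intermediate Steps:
a = -2 (a = -4*½ = -2)
O(z) = 4 + z (O(z) = z + 4 = 4 + z)
O(a)*2719 = (4 - 2)*2719 = 2*2719 = 5438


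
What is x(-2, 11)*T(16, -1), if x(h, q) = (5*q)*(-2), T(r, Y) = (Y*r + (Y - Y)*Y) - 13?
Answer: 3190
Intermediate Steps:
T(r, Y) = -13 + Y*r (T(r, Y) = (Y*r + 0*Y) - 13 = (Y*r + 0) - 13 = Y*r - 13 = -13 + Y*r)
x(h, q) = -10*q
x(-2, 11)*T(16, -1) = (-10*11)*(-13 - 1*16) = -110*(-13 - 16) = -110*(-29) = 3190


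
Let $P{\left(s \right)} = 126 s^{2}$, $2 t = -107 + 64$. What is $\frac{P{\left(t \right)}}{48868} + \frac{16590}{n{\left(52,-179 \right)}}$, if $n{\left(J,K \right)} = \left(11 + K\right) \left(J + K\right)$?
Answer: $\frac{24445279}{12412472} \approx 1.9694$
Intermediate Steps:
$t = - \frac{43}{2}$ ($t = \frac{-107 + 64}{2} = \frac{1}{2} \left(-43\right) = - \frac{43}{2} \approx -21.5$)
$\frac{P{\left(t \right)}}{48868} + \frac{16590}{n{\left(52,-179 \right)}} = \frac{126 \left(- \frac{43}{2}\right)^{2}}{48868} + \frac{16590}{\left(-179\right)^{2} + 11 \cdot 52 + 11 \left(-179\right) + 52 \left(-179\right)} = 126 \cdot \frac{1849}{4} \cdot \frac{1}{48868} + \frac{16590}{32041 + 572 - 1969 - 9308} = \frac{116487}{2} \cdot \frac{1}{48868} + \frac{16590}{21336} = \frac{116487}{97736} + 16590 \cdot \frac{1}{21336} = \frac{116487}{97736} + \frac{395}{508} = \frac{24445279}{12412472}$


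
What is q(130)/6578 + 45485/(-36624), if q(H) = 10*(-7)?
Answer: -150882005/120456336 ≈ -1.2526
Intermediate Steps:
q(H) = -70
q(130)/6578 + 45485/(-36624) = -70/6578 + 45485/(-36624) = -70*1/6578 + 45485*(-1/36624) = -35/3289 - 45485/36624 = -150882005/120456336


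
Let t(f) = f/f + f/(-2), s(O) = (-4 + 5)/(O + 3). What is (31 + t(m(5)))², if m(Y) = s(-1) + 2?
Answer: 15129/16 ≈ 945.56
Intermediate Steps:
s(O) = 1/(3 + O)
m(Y) = 5/2 (m(Y) = 1/(3 - 1) + 2 = 1/2 + 2 = ½ + 2 = 5/2)
t(f) = 1 - f/2 (t(f) = 1 + f*(-½) = 1 - f/2)
(31 + t(m(5)))² = (31 + (1 - ½*5/2))² = (31 + (1 - 5/4))² = (31 - ¼)² = (123/4)² = 15129/16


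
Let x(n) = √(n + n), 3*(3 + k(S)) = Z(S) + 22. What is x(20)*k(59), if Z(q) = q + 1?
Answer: 146*√10/3 ≈ 153.90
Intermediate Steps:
Z(q) = 1 + q
k(S) = 14/3 + S/3 (k(S) = -3 + ((1 + S) + 22)/3 = -3 + (23 + S)/3 = -3 + (23/3 + S/3) = 14/3 + S/3)
x(n) = √2*√n (x(n) = √(2*n) = √2*√n)
x(20)*k(59) = (√2*√20)*(14/3 + (⅓)*59) = (√2*(2*√5))*(14/3 + 59/3) = (2*√10)*(73/3) = 146*√10/3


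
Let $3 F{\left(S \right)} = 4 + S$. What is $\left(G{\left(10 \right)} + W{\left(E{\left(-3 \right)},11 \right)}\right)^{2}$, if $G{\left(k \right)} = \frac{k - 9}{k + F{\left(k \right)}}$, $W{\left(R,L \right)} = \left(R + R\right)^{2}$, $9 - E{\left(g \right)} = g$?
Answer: $\frac{642470409}{1936} \approx 3.3185 \cdot 10^{5}$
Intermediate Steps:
$E{\left(g \right)} = 9 - g$
$W{\left(R,L \right)} = 4 R^{2}$ ($W{\left(R,L \right)} = \left(2 R\right)^{2} = 4 R^{2}$)
$F{\left(S \right)} = \frac{4}{3} + \frac{S}{3}$ ($F{\left(S \right)} = \frac{4 + S}{3} = \frac{4}{3} + \frac{S}{3}$)
$G{\left(k \right)} = \frac{-9 + k}{\frac{4}{3} + \frac{4 k}{3}}$ ($G{\left(k \right)} = \frac{k - 9}{k + \left(\frac{4}{3} + \frac{k}{3}\right)} = \frac{-9 + k}{\frac{4}{3} + \frac{4 k}{3}}$)
$\left(G{\left(10 \right)} + W{\left(E{\left(-3 \right)},11 \right)}\right)^{2} = \left(\frac{3 \left(-9 + 10\right)}{4 \left(1 + 10\right)} + 4 \left(9 - -3\right)^{2}\right)^{2} = \left(\frac{3}{4} \cdot \frac{1}{11} \cdot 1 + 4 \left(9 + 3\right)^{2}\right)^{2} = \left(\frac{3}{4} \cdot \frac{1}{11} \cdot 1 + 4 \cdot 12^{2}\right)^{2} = \left(\frac{3}{44} + 4 \cdot 144\right)^{2} = \left(\frac{3}{44} + 576\right)^{2} = \left(\frac{25347}{44}\right)^{2} = \frac{642470409}{1936}$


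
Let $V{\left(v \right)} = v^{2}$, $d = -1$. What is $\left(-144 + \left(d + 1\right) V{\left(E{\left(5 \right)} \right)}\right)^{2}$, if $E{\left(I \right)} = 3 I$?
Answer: $20736$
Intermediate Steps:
$\left(-144 + \left(d + 1\right) V{\left(E{\left(5 \right)} \right)}\right)^{2} = \left(-144 + \left(-1 + 1\right) \left(3 \cdot 5\right)^{2}\right)^{2} = \left(-144 + 0 \cdot 15^{2}\right)^{2} = \left(-144 + 0 \cdot 225\right)^{2} = \left(-144 + 0\right)^{2} = \left(-144\right)^{2} = 20736$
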